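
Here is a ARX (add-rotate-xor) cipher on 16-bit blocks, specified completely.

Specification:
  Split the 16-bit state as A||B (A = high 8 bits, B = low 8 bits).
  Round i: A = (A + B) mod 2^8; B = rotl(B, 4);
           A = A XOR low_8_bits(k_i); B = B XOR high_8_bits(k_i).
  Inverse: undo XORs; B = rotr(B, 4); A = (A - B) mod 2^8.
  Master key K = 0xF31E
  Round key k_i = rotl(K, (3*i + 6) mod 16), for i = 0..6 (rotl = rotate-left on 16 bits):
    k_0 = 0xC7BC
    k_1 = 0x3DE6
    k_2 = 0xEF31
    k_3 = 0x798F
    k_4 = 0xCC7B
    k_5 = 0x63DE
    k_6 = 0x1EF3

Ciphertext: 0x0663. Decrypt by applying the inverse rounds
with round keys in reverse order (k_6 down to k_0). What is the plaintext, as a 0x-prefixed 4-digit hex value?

s_0 = ciphertext = 0x0663
s_1 = InvRound(s_0, k_6) = 0x1ED7
s_2 = InvRound(s_1, k_5) = 0x754B
s_3 = InvRound(s_2, k_4) = 0x9678
s_4 = InvRound(s_3, k_3) = 0x0910
s_5 = InvRound(s_4, k_2) = 0x39FF
s_6 = InvRound(s_5, k_1) = 0xB32C
s_7 = InvRound(s_6, k_0) = 0x51BE

0x51BE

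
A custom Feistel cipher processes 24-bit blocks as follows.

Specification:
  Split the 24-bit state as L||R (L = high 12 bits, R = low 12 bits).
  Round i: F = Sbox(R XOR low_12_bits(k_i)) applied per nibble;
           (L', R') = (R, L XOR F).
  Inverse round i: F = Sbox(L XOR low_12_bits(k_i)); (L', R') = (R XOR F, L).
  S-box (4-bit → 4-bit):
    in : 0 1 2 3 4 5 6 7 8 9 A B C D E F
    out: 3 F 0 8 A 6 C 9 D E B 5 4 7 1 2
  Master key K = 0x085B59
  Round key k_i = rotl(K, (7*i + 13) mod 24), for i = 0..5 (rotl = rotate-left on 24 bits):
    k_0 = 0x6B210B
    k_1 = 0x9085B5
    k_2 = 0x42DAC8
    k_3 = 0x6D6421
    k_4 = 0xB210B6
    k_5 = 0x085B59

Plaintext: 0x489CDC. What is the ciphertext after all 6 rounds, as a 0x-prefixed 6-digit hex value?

s_0 = plaintext = 0x489CDC
s_1 = Round(s_0, k_0) = 0xCDC3F0
s_2 = Round(s_1, k_1) = 0x3F007A
s_3 = Round(s_2, k_2) = 0x07A8A0
s_4 = Round(s_3, k_3) = 0x8A04A5
s_5 = Round(s_4, k_4) = 0x4A5258
s_6 = Round(s_5, k_5) = 0x258A9A

0x258A9A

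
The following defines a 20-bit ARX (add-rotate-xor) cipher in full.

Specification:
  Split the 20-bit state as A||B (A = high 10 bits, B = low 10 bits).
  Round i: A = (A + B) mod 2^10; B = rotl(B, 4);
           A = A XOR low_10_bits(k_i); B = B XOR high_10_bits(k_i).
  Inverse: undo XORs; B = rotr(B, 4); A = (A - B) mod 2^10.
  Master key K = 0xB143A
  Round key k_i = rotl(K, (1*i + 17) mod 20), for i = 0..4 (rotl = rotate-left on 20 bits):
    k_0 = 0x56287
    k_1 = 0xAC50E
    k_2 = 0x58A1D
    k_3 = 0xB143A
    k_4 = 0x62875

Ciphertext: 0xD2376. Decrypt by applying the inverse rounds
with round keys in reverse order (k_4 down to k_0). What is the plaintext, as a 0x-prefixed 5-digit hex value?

s_0 = ciphertext = 0xD2376
s_1 = InvRound(s_0, k_4) = 0x03B2F
s_2 = InvRound(s_1, k_3) = 0x65A9E
s_3 = InvRound(s_2, k_2) = 0x1333F
s_4 = InvRound(s_3, k_1) = 0x6AB98
s_5 = InvRound(s_4, k_0) = 0xC042C

0xC042C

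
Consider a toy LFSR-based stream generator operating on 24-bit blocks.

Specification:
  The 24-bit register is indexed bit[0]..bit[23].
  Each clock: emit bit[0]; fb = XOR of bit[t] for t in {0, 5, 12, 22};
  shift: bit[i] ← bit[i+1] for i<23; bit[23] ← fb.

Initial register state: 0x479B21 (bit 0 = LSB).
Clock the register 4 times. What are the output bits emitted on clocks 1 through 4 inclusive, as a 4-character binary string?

reg_0 = 0x479B21
clock 1: out=1, reg = 0x23CD90
clock 2: out=0, reg = 0x11E6C8
clock 3: out=0, reg = 0x08F364
clock 4: out=0, reg = 0x0479B2

1000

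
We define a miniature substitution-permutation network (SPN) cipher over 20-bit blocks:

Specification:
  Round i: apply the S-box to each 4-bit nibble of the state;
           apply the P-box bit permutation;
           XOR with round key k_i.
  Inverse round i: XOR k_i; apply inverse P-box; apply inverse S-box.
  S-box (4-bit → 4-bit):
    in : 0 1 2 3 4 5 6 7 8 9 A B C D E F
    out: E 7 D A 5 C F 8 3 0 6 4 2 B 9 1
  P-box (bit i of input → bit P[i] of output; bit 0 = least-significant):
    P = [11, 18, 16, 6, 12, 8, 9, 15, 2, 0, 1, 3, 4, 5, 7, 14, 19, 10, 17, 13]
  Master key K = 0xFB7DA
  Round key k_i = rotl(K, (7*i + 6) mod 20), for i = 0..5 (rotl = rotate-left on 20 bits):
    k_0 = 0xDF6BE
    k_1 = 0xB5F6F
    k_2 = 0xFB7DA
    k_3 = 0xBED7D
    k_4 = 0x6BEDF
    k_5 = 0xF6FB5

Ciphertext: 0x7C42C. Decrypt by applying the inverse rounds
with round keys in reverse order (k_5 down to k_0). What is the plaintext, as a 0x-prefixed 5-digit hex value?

0xA4CE5

s_0 = ciphertext = 0x7C42C
s_1 = InvRound(s_0, k_5) = 0xE430F
s_2 = InvRound(s_1, k_4) = 0xD29DE
s_3 = InvRound(s_2, k_3) = 0xA0A7C
s_4 = InvRound(s_3, k_2) = 0x3A4D1
s_5 = InvRound(s_4, k_1) = 0xE626F
s_6 = InvRound(s_5, k_0) = 0xA4CE5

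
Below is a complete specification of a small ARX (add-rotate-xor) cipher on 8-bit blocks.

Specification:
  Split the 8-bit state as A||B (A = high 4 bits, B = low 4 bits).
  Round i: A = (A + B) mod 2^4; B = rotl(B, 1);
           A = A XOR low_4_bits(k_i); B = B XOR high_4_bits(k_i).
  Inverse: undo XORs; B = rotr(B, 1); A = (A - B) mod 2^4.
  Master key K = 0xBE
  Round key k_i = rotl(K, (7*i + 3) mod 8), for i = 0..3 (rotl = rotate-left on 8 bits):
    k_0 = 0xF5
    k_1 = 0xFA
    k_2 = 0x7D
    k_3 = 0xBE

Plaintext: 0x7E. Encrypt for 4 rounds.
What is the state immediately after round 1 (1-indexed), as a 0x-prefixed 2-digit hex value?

s_0 = plaintext = 0x7E
s_1 = Round(s_0, k_0) = 0x02
s_2 = Round(s_1, k_1) = 0x8B
s_3 = Round(s_2, k_2) = 0xE0
s_4 = Round(s_3, k_3) = 0x0B

0x02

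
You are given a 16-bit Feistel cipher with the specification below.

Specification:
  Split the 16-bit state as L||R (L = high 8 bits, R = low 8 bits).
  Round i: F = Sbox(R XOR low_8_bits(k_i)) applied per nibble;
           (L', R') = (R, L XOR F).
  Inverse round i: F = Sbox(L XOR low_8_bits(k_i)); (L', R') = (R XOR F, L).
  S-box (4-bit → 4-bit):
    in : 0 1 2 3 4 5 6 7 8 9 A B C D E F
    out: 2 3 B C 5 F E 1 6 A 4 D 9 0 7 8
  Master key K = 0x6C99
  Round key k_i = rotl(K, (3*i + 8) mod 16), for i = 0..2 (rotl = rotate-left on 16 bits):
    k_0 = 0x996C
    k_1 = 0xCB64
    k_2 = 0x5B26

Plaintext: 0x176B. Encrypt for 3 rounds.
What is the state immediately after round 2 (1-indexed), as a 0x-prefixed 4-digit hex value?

s_0 = plaintext = 0x176B
s_1 = Round(s_0, k_0) = 0x6B36
s_2 = Round(s_1, k_1) = 0x3690
s_3 = Round(s_2, k_2) = 0x90E8

0x3690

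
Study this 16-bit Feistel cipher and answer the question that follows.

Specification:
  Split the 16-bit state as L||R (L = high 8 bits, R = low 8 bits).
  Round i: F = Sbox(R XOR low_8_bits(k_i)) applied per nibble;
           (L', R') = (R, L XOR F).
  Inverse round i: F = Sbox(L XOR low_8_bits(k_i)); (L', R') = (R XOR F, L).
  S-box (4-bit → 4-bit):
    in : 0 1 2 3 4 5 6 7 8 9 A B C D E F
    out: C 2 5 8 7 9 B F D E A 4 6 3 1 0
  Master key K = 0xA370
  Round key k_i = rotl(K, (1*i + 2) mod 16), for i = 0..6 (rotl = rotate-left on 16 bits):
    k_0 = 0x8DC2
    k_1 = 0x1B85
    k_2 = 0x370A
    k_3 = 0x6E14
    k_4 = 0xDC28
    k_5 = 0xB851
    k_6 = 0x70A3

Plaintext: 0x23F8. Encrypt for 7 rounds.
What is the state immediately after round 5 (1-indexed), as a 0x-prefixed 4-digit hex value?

s_0 = plaintext = 0x23F8
s_1 = Round(s_0, k_0) = 0xF8A9
s_2 = Round(s_1, k_1) = 0xA9AE
s_3 = Round(s_2, k_2) = 0xAE0E
s_4 = Round(s_3, k_3) = 0x0E84
s_5 = Round(s_4, k_4) = 0x84A8
s_6 = Round(s_5, k_5) = 0xA88A
s_7 = Round(s_6, k_6) = 0x8AF6

0x84A8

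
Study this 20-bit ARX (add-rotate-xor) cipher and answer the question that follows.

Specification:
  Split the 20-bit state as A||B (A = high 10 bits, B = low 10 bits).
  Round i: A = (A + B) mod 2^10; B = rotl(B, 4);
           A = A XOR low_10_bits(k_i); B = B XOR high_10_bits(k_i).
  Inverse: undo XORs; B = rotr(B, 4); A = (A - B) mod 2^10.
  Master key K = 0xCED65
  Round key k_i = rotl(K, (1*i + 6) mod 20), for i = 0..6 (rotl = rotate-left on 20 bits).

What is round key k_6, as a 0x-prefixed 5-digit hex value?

K = 0xCED65
k_0 = rotl(K, (1*0+6) mod 20) = rotl(K, 6) = 0xB5973
k_1 = rotl(K, (1*1+6) mod 20) = rotl(K, 7) = 0x6B2E7
k_2 = rotl(K, (1*2+6) mod 20) = rotl(K, 8) = 0xD65CE
k_3 = rotl(K, (1*3+6) mod 20) = rotl(K, 9) = 0xACB9D
k_4 = rotl(K, (1*4+6) mod 20) = rotl(K, 10) = 0x5973B
k_5 = rotl(K, (1*5+6) mod 20) = rotl(K, 11) = 0xB2E76
k_6 = rotl(K, (1*6+6) mod 20) = rotl(K, 12) = 0x65CED

0x65CED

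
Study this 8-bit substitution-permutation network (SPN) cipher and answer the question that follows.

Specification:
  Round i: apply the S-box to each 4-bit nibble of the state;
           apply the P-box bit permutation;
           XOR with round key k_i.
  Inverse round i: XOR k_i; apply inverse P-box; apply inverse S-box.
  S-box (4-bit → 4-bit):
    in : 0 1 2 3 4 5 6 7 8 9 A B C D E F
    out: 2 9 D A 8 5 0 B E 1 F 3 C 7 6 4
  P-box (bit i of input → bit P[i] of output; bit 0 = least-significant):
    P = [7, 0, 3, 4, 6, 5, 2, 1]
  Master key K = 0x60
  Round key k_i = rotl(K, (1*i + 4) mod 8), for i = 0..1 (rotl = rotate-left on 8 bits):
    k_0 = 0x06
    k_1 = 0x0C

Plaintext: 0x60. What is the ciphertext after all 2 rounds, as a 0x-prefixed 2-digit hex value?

s_0 = plaintext = 0x60
s_1 = Round(s_0, k_0) = 0x07
s_2 = Round(s_1, k_1) = 0xBD

0xBD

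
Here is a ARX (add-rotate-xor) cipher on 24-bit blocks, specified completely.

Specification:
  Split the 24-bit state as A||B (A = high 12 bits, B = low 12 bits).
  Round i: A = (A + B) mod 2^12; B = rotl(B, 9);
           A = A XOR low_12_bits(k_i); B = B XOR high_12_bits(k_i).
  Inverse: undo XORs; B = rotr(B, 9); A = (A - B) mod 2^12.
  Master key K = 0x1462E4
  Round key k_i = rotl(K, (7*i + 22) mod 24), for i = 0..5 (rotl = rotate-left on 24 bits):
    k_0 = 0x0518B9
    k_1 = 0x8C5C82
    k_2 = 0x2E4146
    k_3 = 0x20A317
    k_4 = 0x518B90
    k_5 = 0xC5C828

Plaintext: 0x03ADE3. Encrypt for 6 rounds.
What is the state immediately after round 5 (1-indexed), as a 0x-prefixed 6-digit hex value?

s_0 = plaintext = 0x03ADE3
s_1 = Round(s_0, k_0) = 0x6A47ED
s_2 = Round(s_1, k_1) = 0x213238
s_3 = Round(s_2, k_2) = 0x50D2A3
s_4 = Round(s_3, k_3) = 0x4A745E
s_5 = Round(s_4, k_4) = 0x295993
s_6 = Round(s_5, k_5) = 0x400B6E

0x295993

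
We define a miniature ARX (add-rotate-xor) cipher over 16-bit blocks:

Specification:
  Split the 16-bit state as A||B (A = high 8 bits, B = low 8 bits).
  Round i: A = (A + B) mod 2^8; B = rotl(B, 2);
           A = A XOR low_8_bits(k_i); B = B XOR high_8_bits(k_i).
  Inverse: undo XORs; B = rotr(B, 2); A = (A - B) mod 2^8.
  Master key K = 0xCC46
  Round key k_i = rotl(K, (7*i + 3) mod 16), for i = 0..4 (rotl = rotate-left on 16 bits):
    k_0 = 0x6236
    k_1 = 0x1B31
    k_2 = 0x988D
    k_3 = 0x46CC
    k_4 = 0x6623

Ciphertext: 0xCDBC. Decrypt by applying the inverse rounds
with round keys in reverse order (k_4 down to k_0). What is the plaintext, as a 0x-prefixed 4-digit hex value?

0xCCBB

s_0 = ciphertext = 0xCDBC
s_1 = InvRound(s_0, k_4) = 0x38B6
s_2 = InvRound(s_1, k_3) = 0xB83C
s_3 = InvRound(s_2, k_2) = 0x0C29
s_4 = InvRound(s_3, k_1) = 0xB18C
s_5 = InvRound(s_4, k_0) = 0xCCBB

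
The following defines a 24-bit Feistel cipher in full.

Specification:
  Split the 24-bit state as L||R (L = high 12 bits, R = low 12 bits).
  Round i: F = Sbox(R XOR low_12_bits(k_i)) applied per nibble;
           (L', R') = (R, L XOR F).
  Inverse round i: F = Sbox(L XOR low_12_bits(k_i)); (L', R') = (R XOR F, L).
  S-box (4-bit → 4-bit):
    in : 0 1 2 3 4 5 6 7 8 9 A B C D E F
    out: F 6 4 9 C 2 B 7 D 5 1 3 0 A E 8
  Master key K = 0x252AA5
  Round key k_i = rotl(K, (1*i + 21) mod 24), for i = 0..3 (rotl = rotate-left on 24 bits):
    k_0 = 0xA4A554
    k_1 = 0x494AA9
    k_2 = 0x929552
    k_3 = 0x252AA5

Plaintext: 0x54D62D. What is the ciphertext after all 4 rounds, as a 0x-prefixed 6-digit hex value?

0x17DED6

s_0 = plaintext = 0x54D62D
s_1 = Round(s_0, k_0) = 0x62DC38
s_2 = Round(s_1, k_1) = 0xC38D7B
s_3 = Round(s_2, k_2) = 0xD7B17D
s_4 = Round(s_3, k_3) = 0x17DED6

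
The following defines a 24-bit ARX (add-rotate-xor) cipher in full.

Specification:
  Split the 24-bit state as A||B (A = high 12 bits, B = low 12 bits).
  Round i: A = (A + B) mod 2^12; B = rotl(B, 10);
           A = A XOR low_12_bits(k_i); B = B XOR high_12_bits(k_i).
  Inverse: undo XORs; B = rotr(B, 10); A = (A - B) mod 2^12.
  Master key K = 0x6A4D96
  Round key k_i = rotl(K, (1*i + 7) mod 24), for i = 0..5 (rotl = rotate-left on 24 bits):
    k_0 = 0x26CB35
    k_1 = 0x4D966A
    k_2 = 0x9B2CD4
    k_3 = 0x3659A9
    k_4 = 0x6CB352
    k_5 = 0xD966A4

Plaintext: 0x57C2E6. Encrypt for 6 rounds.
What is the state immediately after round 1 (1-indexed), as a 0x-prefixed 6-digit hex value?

0x357AD5

s_0 = plaintext = 0x57C2E6
s_1 = Round(s_0, k_0) = 0x357AD5
s_2 = Round(s_1, k_1) = 0x84626C
s_3 = Round(s_2, k_2) = 0x666929
s_4 = Round(s_3, k_3) = 0x62652F
s_5 = Round(s_4, k_4) = 0x807B80
s_6 = Round(s_5, k_5) = 0x523F76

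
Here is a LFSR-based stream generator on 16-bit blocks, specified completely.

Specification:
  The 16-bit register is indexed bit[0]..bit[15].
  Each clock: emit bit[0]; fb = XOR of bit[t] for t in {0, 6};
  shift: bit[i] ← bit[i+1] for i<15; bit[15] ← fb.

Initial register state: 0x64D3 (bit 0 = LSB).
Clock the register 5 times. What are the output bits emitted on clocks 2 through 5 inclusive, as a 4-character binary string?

1001

reg_0 = 0x64D3
clock 1: out=1, reg = 0x3269
clock 2: out=1, reg = 0x1934
clock 3: out=0, reg = 0x0C9A
clock 4: out=0, reg = 0x064D
clock 5: out=1, reg = 0x0326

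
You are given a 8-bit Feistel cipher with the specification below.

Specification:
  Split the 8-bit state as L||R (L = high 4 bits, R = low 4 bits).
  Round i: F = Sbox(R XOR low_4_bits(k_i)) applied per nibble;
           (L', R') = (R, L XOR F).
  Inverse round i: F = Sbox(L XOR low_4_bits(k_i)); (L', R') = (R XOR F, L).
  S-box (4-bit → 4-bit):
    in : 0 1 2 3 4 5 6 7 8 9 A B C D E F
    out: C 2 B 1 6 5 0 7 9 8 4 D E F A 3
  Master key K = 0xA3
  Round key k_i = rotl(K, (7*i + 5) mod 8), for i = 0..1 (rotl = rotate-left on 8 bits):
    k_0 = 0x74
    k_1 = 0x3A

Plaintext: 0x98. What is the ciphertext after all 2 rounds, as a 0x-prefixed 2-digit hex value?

0x77

s_0 = plaintext = 0x98
s_1 = Round(s_0, k_0) = 0x87
s_2 = Round(s_1, k_1) = 0x77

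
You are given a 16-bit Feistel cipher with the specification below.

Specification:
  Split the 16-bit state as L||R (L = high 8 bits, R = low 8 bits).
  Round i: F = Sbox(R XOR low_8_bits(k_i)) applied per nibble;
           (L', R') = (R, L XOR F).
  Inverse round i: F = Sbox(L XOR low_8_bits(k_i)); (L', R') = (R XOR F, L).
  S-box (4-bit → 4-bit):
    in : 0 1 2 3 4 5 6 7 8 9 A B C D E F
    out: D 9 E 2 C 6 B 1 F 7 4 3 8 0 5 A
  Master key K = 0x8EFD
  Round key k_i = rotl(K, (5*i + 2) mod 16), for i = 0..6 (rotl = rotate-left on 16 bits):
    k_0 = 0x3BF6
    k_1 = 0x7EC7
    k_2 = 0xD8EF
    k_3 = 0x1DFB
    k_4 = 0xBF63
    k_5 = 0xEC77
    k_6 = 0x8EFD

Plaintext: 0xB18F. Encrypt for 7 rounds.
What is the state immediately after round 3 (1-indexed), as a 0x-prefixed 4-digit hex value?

0x36A1

s_0 = plaintext = 0xB18F
s_1 = Round(s_0, k_0) = 0x8FA6
s_2 = Round(s_1, k_1) = 0xA636
s_3 = Round(s_2, k_2) = 0x36A1
s_4 = Round(s_3, k_3) = 0xA152
s_5 = Round(s_4, k_4) = 0x5288
s_6 = Round(s_5, k_5) = 0x88F8
s_7 = Round(s_6, k_6) = 0xF85E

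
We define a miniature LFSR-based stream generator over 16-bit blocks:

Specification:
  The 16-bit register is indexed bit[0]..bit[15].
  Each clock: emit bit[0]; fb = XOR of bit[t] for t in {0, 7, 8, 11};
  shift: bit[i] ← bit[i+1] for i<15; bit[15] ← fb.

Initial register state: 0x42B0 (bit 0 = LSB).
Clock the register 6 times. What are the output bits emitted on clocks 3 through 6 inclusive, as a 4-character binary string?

reg_0 = 0x42B0
clock 1: out=0, reg = 0xA158
clock 2: out=0, reg = 0xD0AC
clock 3: out=0, reg = 0xE856
clock 4: out=0, reg = 0xF42B
clock 5: out=1, reg = 0xFA15
clock 6: out=1, reg = 0x7D0A

0011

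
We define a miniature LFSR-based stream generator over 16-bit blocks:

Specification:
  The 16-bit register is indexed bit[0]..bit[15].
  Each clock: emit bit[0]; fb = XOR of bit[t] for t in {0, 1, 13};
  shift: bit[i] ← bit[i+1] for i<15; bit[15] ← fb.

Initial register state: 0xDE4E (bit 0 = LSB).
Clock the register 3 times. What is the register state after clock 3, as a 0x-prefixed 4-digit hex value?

reg_0 = 0xDE4E
clock 1: out=0, reg = 0xEF27
clock 2: out=1, reg = 0xF793
clock 3: out=1, reg = 0xFBC9

0xFBC9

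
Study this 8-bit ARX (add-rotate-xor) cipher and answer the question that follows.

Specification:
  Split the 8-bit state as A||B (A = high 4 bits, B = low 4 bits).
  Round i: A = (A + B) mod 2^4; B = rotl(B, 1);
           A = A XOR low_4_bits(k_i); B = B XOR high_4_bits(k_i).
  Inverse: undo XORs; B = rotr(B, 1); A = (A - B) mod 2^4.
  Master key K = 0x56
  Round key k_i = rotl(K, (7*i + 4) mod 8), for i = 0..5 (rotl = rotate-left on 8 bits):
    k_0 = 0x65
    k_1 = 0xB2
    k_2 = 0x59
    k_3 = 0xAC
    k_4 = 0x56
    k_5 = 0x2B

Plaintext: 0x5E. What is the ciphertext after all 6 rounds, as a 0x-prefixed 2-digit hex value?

0x14

s_0 = plaintext = 0x5E
s_1 = Round(s_0, k_0) = 0x6B
s_2 = Round(s_1, k_1) = 0x3C
s_3 = Round(s_2, k_2) = 0x6C
s_4 = Round(s_3, k_3) = 0xE3
s_5 = Round(s_4, k_4) = 0x73
s_6 = Round(s_5, k_5) = 0x14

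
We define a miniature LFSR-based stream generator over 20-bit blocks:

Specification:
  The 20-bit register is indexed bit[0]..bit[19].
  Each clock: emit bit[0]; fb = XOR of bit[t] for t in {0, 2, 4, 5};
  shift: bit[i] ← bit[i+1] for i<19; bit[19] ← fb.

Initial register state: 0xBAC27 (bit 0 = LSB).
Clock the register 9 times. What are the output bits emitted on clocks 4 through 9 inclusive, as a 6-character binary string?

reg_0 = 0xBAC27
clock 1: out=1, reg = 0xDD613
clock 2: out=1, reg = 0x6EB09
clock 3: out=1, reg = 0xB7584
clock 4: out=0, reg = 0xDBAC2
clock 5: out=0, reg = 0x6DD61
clock 6: out=1, reg = 0x36EB0
clock 7: out=0, reg = 0x1B758
clock 8: out=0, reg = 0x8DBAC
clock 9: out=0, reg = 0x46DD6

001000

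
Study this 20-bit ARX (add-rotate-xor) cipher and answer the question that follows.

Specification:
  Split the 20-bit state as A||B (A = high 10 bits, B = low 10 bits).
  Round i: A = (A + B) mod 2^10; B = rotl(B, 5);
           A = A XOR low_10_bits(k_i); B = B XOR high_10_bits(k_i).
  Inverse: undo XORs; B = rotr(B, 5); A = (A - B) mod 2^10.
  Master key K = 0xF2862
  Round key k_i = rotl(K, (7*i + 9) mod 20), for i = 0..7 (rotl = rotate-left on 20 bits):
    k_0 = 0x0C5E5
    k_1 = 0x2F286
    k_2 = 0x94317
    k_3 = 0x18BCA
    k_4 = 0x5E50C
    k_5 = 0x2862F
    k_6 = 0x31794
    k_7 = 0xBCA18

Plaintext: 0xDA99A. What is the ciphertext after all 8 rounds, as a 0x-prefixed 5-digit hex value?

s_0 = plaintext = 0xDA99A
s_1 = Round(s_0, k_0) = 0x3877D
s_2 = Round(s_1, k_1) = 0xB6307
s_3 = Round(s_2, k_2) = 0xB22A8
s_4 = Round(s_3, k_3) = 0xAE977
s_5 = Round(s_4, k_4) = 0x4F792
s_6 = Round(s_5, k_5) = 0xB82FD
s_7 = Round(s_6, k_6) = 0x92772
s_8 = Round(s_7, k_7) = 0xE8CA9

0xE8CA9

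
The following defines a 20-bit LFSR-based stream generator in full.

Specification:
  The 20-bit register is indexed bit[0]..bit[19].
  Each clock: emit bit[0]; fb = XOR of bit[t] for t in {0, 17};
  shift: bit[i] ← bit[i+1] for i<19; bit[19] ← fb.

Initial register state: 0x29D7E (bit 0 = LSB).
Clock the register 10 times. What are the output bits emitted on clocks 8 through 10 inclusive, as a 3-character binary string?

reg_0 = 0x29D7E
clock 1: out=0, reg = 0x94EBF
clock 2: out=1, reg = 0xCA75F
clock 3: out=1, reg = 0xE53AF
clock 4: out=1, reg = 0x729D7
clock 5: out=1, reg = 0x394EB
clock 6: out=1, reg = 0x1CA75
clock 7: out=1, reg = 0x8E53A
clock 8: out=0, reg = 0x4729D
clock 9: out=1, reg = 0xA394E
clock 10: out=0, reg = 0xD1CA7

010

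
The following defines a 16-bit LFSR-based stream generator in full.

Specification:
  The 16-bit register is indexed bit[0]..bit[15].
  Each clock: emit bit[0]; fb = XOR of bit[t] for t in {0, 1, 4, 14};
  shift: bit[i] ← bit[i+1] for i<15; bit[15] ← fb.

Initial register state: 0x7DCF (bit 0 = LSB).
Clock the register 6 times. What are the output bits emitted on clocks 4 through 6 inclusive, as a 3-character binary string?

reg_0 = 0x7DCF
clock 1: out=1, reg = 0xBEE7
clock 2: out=1, reg = 0x5F73
clock 3: out=1, reg = 0x2FB9
clock 4: out=1, reg = 0x17DC
clock 5: out=0, reg = 0x8BEE
clock 6: out=0, reg = 0xC5F7

100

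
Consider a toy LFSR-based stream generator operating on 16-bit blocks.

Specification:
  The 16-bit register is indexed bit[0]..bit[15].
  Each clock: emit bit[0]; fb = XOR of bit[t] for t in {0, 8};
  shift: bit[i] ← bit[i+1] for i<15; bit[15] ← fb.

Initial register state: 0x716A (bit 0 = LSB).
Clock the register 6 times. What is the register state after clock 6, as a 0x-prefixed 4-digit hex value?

0x6DC5

reg_0 = 0x716A
clock 1: out=0, reg = 0xB8B5
clock 2: out=1, reg = 0xDC5A
clock 3: out=0, reg = 0x6E2D
clock 4: out=1, reg = 0xB716
clock 5: out=0, reg = 0xDB8B
clock 6: out=1, reg = 0x6DC5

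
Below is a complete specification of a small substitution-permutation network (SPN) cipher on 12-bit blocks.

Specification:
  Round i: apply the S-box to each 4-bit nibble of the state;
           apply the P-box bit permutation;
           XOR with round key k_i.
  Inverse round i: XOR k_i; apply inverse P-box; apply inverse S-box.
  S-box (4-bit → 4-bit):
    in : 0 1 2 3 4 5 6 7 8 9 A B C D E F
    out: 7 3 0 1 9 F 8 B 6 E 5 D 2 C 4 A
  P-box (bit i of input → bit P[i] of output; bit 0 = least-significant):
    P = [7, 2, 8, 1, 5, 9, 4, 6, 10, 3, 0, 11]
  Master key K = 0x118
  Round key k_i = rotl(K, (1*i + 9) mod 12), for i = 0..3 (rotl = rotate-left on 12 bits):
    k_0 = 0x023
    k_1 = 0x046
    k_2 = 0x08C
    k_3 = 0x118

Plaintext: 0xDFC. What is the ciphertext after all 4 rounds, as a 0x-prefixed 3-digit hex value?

s_0 = plaintext = 0xDFC
s_1 = Round(s_0, k_0) = 0xA66
s_2 = Round(s_1, k_1) = 0x405
s_3 = Round(s_2, k_2) = 0xF3A
s_4 = Round(s_3, k_3) = 0x8B0

0x8B0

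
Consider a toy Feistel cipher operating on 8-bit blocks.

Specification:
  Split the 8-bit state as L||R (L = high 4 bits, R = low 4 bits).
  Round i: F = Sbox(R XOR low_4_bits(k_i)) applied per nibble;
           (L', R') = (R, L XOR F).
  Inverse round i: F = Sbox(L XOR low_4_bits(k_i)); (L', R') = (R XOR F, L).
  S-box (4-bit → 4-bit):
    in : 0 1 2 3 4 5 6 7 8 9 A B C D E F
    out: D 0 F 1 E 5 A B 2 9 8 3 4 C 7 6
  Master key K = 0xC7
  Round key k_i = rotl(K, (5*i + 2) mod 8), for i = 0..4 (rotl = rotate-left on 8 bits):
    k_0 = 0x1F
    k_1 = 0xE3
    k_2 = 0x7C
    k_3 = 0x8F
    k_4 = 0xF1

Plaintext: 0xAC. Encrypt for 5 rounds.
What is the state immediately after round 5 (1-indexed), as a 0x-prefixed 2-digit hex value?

0xD0

s_0 = plaintext = 0xAC
s_1 = Round(s_0, k_0) = 0xCB
s_2 = Round(s_1, k_1) = 0xBE
s_3 = Round(s_2, k_2) = 0xE4
s_4 = Round(s_3, k_3) = 0x4D
s_5 = Round(s_4, k_4) = 0xD0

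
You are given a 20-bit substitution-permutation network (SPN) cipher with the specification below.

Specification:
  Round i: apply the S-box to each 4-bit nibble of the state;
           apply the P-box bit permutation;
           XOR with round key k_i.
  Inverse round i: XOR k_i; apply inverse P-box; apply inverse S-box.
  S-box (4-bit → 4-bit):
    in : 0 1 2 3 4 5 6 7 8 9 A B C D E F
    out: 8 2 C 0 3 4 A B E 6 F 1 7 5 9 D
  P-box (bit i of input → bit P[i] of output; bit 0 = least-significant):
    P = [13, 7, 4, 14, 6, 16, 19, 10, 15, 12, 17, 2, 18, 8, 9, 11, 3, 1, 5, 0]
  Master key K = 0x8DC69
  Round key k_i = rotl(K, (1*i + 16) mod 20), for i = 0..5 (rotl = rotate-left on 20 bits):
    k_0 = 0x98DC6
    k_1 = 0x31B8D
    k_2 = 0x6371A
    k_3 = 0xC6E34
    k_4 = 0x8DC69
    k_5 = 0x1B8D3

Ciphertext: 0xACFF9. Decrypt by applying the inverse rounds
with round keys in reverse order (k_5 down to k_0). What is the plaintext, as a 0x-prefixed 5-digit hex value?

0xC5C9D

s_0 = ciphertext = 0xACFF9
s_1 = InvRound(s_0, k_5) = 0xC998E
s_2 = InvRound(s_1, k_4) = 0x840E6
s_3 = InvRound(s_2, k_3) = 0x1F3EC
s_4 = InvRound(s_3, k_2) = 0x9BF78
s_5 = InvRound(s_4, k_1) = 0x23FFC
s_6 = InvRound(s_5, k_0) = 0xC5C9D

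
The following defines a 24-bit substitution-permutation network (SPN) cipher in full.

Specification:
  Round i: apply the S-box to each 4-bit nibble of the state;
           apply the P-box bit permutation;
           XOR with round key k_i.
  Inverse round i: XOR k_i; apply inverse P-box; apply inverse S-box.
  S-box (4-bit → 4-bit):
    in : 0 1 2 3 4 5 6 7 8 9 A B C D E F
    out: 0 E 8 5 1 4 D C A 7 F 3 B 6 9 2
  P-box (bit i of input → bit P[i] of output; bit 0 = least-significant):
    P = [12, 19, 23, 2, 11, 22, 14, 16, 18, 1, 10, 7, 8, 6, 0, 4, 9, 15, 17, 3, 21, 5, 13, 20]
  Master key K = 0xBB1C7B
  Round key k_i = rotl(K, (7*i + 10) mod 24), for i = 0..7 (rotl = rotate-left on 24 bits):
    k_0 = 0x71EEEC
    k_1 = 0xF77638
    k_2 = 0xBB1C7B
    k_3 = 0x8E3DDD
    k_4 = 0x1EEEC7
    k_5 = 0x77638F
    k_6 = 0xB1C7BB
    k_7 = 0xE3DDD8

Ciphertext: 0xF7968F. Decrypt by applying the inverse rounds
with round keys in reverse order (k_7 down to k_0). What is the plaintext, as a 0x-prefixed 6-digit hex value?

s_0 = ciphertext = 0xF7968F
s_1 = InvRound(s_0, k_7) = 0x24AB32
s_2 = InvRound(s_1, k_6) = 0x725665
s_3 = InvRound(s_2, k_5) = 0xD2BA24
s_4 = InvRound(s_3, k_4) = 0xF0DAD9
s_5 = InvRound(s_4, k_3) = 0x6943D8
s_6 = InvRound(s_5, k_2) = 0x833193
s_7 = InvRound(s_6, k_1) = 0xCE3AD0
s_8 = InvRound(s_7, k_0) = 0xC1237A

0xC1237A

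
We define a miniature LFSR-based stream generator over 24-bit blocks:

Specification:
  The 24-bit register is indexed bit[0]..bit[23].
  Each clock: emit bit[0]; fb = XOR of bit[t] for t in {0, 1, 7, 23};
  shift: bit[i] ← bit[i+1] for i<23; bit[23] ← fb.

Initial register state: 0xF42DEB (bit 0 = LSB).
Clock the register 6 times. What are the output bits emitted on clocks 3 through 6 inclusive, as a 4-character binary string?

reg_0 = 0xF42DEB
clock 1: out=1, reg = 0x7A16F5
clock 2: out=1, reg = 0x3D0B7A
clock 3: out=0, reg = 0x9E85BD
clock 4: out=1, reg = 0xCF42DE
clock 5: out=0, reg = 0xE7A16F
clock 6: out=1, reg = 0xF3D0B7

0101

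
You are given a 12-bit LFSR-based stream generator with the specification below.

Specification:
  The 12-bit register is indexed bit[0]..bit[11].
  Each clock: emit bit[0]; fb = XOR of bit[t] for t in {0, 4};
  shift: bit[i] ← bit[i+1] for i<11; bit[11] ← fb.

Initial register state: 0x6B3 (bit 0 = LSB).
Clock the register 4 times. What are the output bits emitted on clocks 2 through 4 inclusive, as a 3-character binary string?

100

reg_0 = 0x6B3
clock 1: out=1, reg = 0x359
clock 2: out=1, reg = 0x1AC
clock 3: out=0, reg = 0x0D6
clock 4: out=0, reg = 0x86B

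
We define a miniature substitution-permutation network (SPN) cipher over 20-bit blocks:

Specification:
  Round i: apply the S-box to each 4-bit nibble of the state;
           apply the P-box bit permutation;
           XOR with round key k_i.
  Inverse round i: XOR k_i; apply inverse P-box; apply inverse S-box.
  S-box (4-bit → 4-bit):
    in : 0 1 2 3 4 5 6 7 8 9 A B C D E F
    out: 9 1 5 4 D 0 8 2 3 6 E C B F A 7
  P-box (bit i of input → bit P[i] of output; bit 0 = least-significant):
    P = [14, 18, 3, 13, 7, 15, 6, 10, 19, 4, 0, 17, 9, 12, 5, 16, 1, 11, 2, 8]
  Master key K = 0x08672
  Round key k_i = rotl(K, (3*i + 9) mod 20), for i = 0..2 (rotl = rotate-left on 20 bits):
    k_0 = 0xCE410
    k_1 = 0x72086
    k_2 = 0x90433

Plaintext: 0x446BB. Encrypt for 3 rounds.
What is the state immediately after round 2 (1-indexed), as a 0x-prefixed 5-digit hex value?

0x29A81

s_0 = plaintext = 0x446BB
s_1 = Round(s_0, k_0) = 0xFC37E
s_2 = Round(s_1, k_1) = 0x29A81
s_3 = Round(s_2, k_2) = 0xBD484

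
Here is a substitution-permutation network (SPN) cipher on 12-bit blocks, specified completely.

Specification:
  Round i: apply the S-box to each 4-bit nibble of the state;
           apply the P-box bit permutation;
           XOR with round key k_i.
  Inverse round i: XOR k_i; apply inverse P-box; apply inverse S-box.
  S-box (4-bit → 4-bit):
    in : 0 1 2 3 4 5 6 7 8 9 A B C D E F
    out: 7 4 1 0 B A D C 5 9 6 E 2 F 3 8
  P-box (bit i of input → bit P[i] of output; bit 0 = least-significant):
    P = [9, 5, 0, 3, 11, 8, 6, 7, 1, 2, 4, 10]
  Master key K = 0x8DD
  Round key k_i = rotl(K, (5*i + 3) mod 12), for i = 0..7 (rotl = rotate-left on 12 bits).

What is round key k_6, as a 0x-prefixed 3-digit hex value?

K = 0x8DD
k_0 = rotl(K, (5*0+3) mod 12) = rotl(K, 3) = 0x6EC
k_1 = rotl(K, (5*1+3) mod 12) = rotl(K, 8) = 0xD8D
k_2 = rotl(K, (5*2+3) mod 12) = rotl(K, 1) = 0x1BB
k_3 = rotl(K, (5*3+3) mod 12) = rotl(K, 6) = 0x763
k_4 = rotl(K, (5*4+3) mod 12) = rotl(K, 11) = 0xC6E
k_5 = rotl(K, (5*5+3) mod 12) = rotl(K, 4) = 0xDD8
k_6 = rotl(K, (5*6+3) mod 12) = rotl(K, 9) = 0xB1B

0xB1B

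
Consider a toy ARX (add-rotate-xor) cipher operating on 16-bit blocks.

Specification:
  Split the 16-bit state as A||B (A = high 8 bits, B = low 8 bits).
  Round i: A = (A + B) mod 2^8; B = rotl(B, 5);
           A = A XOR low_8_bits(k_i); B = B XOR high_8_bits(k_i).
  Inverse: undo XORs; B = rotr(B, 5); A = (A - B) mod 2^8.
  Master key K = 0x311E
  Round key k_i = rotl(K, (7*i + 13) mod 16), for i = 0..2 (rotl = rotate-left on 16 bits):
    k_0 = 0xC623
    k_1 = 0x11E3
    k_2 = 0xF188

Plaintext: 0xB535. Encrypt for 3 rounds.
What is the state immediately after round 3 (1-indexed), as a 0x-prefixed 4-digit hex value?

0x6F52

s_0 = plaintext = 0xB535
s_1 = Round(s_0, k_0) = 0xC960
s_2 = Round(s_1, k_1) = 0xCA1D
s_3 = Round(s_2, k_2) = 0x6F52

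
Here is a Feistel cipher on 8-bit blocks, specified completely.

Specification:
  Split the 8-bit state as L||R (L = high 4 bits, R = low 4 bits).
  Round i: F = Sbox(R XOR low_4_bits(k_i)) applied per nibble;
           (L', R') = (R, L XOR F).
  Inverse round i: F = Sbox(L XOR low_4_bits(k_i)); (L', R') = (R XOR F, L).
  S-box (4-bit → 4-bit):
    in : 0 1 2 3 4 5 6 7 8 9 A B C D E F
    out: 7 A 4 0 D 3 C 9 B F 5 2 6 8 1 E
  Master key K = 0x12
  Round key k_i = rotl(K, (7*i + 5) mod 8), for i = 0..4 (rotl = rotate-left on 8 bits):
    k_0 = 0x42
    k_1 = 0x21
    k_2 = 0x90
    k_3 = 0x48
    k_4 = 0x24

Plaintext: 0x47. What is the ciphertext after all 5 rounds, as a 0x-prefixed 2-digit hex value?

0x3C

s_0 = plaintext = 0x47
s_1 = Round(s_0, k_0) = 0x77
s_2 = Round(s_1, k_1) = 0x7B
s_3 = Round(s_2, k_2) = 0xB5
s_4 = Round(s_3, k_3) = 0x53
s_5 = Round(s_4, k_4) = 0x3C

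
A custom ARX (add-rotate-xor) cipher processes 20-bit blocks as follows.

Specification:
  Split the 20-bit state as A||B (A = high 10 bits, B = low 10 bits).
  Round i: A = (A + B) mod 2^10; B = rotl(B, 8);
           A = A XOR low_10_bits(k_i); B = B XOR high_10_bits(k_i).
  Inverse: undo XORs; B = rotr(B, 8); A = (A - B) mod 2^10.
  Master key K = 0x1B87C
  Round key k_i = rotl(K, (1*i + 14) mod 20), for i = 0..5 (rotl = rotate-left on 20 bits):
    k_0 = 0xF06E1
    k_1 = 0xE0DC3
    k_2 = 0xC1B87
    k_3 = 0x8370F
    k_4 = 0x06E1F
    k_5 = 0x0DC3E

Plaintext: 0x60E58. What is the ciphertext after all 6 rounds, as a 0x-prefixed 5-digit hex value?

0x3B165

s_0 = plaintext = 0x60E58
s_1 = Round(s_0, k_0) = 0x4EB57
s_2 = Round(s_1, k_1) = 0x54856
s_3 = Round(s_2, k_2) = 0x8BD13
s_4 = Round(s_3, k_3) = 0x13549
s_5 = Round(s_4, k_4) = 0xE2549
s_6 = Round(s_5, k_5) = 0x3B165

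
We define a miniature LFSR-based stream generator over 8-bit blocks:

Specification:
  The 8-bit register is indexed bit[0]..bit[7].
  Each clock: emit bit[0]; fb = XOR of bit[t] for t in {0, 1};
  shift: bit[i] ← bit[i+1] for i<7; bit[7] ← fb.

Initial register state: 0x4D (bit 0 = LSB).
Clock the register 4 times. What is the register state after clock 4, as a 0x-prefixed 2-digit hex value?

0xB4

reg_0 = 0x4D
clock 1: out=1, reg = 0xA6
clock 2: out=0, reg = 0xD3
clock 3: out=1, reg = 0x69
clock 4: out=1, reg = 0xB4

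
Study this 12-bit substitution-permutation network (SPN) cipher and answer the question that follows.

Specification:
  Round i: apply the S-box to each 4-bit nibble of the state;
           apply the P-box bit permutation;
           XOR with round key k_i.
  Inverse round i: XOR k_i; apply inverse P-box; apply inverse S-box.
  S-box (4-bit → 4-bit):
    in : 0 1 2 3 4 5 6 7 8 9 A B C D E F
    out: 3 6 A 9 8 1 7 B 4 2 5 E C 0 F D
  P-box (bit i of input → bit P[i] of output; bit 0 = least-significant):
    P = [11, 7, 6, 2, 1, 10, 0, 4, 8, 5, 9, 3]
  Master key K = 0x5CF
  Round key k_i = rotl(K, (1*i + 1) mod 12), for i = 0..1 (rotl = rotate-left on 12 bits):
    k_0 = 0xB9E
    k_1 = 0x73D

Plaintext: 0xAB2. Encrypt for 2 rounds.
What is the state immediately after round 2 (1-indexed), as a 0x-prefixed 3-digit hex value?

s_0 = plaintext = 0xAB2
s_1 = Round(s_0, k_0) = 0xC0B
s_2 = Round(s_1, k_1) = 0x1F3

0x1F3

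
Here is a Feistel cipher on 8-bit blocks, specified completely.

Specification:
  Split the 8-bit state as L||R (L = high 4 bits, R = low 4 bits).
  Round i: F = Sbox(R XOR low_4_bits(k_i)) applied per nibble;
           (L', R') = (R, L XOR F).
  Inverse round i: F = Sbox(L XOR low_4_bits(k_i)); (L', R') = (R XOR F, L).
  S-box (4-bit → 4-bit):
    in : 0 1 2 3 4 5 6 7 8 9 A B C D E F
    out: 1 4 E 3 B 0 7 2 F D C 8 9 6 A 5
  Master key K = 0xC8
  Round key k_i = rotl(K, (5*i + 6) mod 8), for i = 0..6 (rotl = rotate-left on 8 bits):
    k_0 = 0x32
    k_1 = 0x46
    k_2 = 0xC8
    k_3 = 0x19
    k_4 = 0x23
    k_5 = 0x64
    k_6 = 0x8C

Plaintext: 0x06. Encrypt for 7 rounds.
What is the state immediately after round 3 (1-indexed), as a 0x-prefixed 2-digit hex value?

s_0 = plaintext = 0x06
s_1 = Round(s_0, k_0) = 0x6B
s_2 = Round(s_1, k_1) = 0xB0
s_3 = Round(s_2, k_2) = 0x04
s_4 = Round(s_3, k_3) = 0x46
s_5 = Round(s_4, k_4) = 0x64
s_6 = Round(s_5, k_5) = 0x47
s_7 = Round(s_6, k_6) = 0x7C

0x04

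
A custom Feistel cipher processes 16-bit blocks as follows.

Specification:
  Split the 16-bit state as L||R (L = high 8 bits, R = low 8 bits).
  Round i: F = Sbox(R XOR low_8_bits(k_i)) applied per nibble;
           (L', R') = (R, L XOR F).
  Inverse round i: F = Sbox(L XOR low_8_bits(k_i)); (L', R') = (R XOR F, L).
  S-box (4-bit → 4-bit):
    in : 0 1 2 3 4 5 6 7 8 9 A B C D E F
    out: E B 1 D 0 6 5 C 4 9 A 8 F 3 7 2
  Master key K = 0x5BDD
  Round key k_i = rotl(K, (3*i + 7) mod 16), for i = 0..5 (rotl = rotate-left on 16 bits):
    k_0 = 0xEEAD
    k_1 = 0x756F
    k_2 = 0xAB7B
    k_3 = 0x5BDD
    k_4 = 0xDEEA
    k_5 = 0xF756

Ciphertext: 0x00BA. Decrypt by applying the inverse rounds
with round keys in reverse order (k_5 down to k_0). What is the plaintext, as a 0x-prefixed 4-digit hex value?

s_0 = ciphertext = 0x00BA
s_1 = InvRound(s_0, k_5) = 0xDF00
s_2 = InvRound(s_1, k_4) = 0xD6DF
s_3 = InvRound(s_2, k_3) = 0x37D6
s_4 = InvRound(s_3, k_2) = 0xD937
s_5 = InvRound(s_4, k_1) = 0xB2D9
s_6 = InvRound(s_5, k_0) = 0x6BB2

0x6BB2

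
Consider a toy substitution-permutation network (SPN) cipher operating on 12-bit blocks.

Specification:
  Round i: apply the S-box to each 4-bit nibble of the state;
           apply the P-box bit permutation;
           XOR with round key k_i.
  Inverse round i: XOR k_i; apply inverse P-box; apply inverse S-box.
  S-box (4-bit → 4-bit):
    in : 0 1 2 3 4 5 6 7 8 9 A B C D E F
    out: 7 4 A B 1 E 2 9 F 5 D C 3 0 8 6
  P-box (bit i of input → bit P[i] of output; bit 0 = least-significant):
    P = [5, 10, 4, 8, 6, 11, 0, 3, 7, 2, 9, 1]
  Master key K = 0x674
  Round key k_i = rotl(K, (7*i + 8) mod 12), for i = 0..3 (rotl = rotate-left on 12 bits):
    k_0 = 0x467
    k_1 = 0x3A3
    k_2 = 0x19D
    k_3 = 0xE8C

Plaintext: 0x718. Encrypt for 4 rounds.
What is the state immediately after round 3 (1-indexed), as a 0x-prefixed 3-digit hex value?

0xEF4

s_0 = plaintext = 0x718
s_1 = Round(s_0, k_0) = 0x1D4
s_2 = Round(s_1, k_1) = 0x183
s_3 = Round(s_2, k_2) = 0xEF4
s_4 = Round(s_3, k_3) = 0x6AF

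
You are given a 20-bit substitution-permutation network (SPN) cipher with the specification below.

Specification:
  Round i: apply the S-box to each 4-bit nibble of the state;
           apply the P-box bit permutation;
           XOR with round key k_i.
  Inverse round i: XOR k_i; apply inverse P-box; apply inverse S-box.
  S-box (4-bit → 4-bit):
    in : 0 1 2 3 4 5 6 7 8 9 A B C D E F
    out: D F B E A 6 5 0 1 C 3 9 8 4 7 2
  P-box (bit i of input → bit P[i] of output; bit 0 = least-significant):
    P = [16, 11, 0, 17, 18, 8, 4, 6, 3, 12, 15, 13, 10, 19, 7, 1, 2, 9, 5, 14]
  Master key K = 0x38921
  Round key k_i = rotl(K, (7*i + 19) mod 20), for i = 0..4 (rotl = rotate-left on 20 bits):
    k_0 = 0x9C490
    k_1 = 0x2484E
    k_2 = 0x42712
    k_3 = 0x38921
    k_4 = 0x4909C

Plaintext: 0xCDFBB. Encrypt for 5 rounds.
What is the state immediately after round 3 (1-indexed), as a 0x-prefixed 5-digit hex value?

s_0 = plaintext = 0xCDFBB
s_1 = Round(s_0, k_0) = 0xE9450
s_2 = Round(s_1, k_1) = 0x17BF9
s_3 = Round(s_2, k_2) = 0x6443F
s_4 = Round(s_3, k_3) = 0xBB057
s_5 = Round(s_4, k_4) = 0x47582

0x6443F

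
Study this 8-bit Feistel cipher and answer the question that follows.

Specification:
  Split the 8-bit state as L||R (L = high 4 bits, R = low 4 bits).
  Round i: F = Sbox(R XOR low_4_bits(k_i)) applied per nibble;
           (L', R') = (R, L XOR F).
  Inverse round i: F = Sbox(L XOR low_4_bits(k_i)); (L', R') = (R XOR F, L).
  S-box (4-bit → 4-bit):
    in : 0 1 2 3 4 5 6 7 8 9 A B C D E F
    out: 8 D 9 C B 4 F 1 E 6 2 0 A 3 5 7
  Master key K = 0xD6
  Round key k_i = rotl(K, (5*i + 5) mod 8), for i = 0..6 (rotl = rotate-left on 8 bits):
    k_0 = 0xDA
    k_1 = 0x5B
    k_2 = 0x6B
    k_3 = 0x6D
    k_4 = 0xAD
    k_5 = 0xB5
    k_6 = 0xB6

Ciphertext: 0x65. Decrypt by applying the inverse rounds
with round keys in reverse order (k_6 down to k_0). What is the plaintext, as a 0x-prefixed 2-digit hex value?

0xB9

s_0 = ciphertext = 0x65
s_1 = InvRound(s_0, k_6) = 0xD6
s_2 = InvRound(s_1, k_5) = 0x8D
s_3 = InvRound(s_2, k_4) = 0x98
s_4 = InvRound(s_3, k_3) = 0x39
s_5 = InvRound(s_4, k_2) = 0x73
s_6 = InvRound(s_5, k_1) = 0x97
s_7 = InvRound(s_6, k_0) = 0xB9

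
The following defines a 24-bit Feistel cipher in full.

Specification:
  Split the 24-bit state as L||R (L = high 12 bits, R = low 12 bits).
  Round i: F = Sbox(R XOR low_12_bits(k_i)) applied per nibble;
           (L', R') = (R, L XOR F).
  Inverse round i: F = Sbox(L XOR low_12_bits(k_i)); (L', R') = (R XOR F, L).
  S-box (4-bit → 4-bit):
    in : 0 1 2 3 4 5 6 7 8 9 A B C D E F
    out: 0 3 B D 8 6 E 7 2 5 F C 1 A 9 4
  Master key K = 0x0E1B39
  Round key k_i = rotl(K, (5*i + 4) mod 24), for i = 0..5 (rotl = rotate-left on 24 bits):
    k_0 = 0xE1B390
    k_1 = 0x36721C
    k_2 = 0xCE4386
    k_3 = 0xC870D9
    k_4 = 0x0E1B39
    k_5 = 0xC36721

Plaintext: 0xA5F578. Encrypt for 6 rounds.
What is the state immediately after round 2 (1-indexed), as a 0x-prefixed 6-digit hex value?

s_0 = plaintext = 0xA5F578
s_1 = Round(s_0, k_0) = 0x5784CD
s_2 = Round(s_1, k_1) = 0x4CDBDB
s_3 = Round(s_2, k_2) = 0xBDB6A7
s_4 = Round(s_3, k_3) = 0x6A75A2
s_5 = Round(s_4, k_4) = 0x5A2FFB
s_6 = Round(s_5, k_5) = 0xFFB70D

0x4CDBDB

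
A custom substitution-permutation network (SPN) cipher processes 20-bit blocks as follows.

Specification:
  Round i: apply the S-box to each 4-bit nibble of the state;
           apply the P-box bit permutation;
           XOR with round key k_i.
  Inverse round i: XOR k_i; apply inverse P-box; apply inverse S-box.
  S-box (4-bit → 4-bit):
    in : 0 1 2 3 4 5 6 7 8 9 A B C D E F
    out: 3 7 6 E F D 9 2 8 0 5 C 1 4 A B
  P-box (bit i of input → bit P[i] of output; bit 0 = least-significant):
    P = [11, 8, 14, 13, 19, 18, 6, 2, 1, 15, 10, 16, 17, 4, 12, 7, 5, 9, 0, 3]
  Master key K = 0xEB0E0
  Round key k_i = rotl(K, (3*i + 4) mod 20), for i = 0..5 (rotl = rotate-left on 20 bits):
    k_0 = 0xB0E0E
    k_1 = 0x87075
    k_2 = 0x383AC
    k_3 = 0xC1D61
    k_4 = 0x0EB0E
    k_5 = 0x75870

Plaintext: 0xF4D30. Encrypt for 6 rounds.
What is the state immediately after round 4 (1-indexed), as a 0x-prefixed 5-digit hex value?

0xD4C6F

s_0 = plaintext = 0xF4D30
s_1 = Round(s_0, k_0) = 0xD11F2
s_2 = Round(s_1, k_1) = 0x6A562
s_3 = Round(s_2, k_2) = 0x8D682
s_4 = Round(s_3, k_3) = 0xD4C6F
s_5 = Round(s_4, k_4) = 0xAD299
s_6 = Round(s_5, k_5) = 0x7CC51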